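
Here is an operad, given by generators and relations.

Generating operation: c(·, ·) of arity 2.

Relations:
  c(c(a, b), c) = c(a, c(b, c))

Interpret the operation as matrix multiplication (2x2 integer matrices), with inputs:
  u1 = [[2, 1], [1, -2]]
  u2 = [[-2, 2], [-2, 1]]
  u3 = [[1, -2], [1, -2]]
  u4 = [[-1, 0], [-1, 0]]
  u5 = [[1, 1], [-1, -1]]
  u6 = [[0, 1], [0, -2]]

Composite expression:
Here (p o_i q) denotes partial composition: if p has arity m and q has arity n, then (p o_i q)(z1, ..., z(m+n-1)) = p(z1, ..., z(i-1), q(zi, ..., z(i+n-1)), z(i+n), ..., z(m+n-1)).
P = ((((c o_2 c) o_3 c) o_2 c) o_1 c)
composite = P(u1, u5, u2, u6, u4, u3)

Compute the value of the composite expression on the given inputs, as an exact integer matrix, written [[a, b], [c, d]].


[[10, -20], [30, -60]]

c(u1, u5) = [[1, 1], [3, 3]]
c(u2, u6) = [[0, -6], [0, -4]]
c(u4, u3) = [[-1, 2], [-1, 2]]
c(c(u2, u6), c(u4, u3)) = [[6, -12], [4, -8]]
c(c(u1, u5), c(c(u2, u6), c(u4, u3))) = [[10, -20], [30, -60]]


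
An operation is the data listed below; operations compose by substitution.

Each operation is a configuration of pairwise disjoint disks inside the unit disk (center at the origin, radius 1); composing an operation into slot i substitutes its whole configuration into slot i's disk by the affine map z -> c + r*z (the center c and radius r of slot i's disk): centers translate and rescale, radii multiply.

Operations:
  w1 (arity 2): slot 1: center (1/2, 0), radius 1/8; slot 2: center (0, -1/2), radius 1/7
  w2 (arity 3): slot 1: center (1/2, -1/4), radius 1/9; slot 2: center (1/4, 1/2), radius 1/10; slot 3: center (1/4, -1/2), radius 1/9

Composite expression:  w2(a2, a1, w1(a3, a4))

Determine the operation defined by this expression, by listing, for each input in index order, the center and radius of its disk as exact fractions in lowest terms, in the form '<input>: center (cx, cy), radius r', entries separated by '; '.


a1: center (1/4, 1/2), radius 1/10; a2: center (1/2, -1/4), radius 1/9; a3: center (11/36, -1/2), radius 1/72; a4: center (1/4, -5/9), radius 1/63

Follow each a-input down from w2: c' goes to c + r*c', radius to r*r'.
a2: after 1 affine step, its disk has center (1/2, -1/4), radius 1/9
a1: after 1 affine step, its disk has center (1/4, 1/2), radius 1/10
a3: after 2 affine steps, its disk has center (11/36, -1/2), radius 1/72
a4: after 2 affine steps, its disk has center (1/4, -5/9), radius 1/63


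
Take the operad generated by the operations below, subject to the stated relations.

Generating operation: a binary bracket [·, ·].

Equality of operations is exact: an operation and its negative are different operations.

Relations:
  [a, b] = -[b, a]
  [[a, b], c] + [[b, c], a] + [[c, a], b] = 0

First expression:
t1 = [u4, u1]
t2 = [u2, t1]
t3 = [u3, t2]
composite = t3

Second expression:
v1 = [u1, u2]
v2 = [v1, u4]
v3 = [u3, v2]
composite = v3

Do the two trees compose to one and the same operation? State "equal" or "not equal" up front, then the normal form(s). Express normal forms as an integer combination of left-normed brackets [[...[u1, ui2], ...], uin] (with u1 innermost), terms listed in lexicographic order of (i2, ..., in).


not equal; the first gives -[[[u1, u4], u2], u3] and the second -[[[u1, u2], u4], u3]

Reducing the first expression gives -[[[u1, u4], u2], u3]
Reducing the second expression gives -[[[u1, u2], u4], u3]
Different reductions; not equal.


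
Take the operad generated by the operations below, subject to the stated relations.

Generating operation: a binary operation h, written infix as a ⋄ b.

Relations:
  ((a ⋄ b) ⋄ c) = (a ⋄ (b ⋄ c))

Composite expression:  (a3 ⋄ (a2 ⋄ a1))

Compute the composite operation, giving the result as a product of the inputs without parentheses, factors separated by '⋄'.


a3 ⋄ a2 ⋄ a1


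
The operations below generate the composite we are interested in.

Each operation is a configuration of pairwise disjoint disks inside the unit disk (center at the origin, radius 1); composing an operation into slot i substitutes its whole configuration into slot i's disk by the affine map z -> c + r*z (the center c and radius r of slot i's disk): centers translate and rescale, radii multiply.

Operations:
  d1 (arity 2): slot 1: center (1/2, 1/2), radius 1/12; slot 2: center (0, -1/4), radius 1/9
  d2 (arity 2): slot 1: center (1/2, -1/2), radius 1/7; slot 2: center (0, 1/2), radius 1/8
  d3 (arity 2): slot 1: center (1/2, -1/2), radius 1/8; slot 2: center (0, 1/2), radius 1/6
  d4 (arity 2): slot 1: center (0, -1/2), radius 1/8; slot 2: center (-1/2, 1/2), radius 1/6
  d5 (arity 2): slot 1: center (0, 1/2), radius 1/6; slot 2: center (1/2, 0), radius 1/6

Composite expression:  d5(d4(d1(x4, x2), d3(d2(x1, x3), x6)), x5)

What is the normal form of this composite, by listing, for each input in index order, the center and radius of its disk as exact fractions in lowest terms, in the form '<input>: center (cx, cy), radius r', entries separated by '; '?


Below d5, radii multiply path by path; the x-disk centers shift.
x4: after 3 affine steps, its disk has center (1/96, 41/96), radius 1/576
x2: after 3 affine steps, its disk has center (0, 79/192), radius 1/432
x1: after 4 affine steps, its disk has center (-13/192, 109/192), radius 1/2016
x3: after 4 affine steps, its disk has center (-5/72, 329/576), radius 1/2304
x6: after 3 affine steps, its disk has center (-1/12, 43/72), radius 1/216
x5: after 1 affine step, its disk has center (1/2, 0), radius 1/6

x1: center (-13/192, 109/192), radius 1/2016; x2: center (0, 79/192), radius 1/432; x3: center (-5/72, 329/576), radius 1/2304; x4: center (1/96, 41/96), radius 1/576; x5: center (1/2, 0), radius 1/6; x6: center (-1/12, 43/72), radius 1/216


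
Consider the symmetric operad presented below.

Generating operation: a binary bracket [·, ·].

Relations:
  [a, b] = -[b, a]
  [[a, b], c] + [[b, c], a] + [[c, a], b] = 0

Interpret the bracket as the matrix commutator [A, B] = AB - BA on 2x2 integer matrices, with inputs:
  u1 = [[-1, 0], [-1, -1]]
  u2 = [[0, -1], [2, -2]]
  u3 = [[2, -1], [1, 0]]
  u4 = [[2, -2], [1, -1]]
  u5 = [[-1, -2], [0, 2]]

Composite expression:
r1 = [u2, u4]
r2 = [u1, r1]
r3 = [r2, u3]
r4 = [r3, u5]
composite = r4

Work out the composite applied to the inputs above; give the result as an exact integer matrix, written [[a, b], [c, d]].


[[-20, 30], [30, 20]]

[u2, u4] = [[3, -1], [4, -3]]
[u1, [u2, u4]] = [[-1, 0], [-6, 1]]
[[u1, [u2, u4]], u3] = [[-6, 2], [-10, 6]]
[[[u1, [u2, u4]], u3], u5] = [[-20, 30], [30, 20]]


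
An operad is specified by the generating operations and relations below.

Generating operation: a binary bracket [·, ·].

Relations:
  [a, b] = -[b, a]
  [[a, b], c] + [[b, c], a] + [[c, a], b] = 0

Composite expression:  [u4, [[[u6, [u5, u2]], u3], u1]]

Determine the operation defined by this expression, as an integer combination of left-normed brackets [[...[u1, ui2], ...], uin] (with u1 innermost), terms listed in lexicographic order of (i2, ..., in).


Antisymmetry and Jacobi reduce to u1-anchored left-normed brackets.
Composite bracket: [u4, [[[u6, [u5, u2]], u3], u1]]
Applying ab - ba throughout gives 32 signed words (2^5 = 32).
Only words starting with u1 matter:
  from u1u2u5u6u3u4, sign +1: term +[[[[[u1, u2], u5], u6], u3], u4]
  from u1u3u2u5u6u4, sign -1: term -[[[[[u1, u3], u2], u5], u6], u4]
  from u1u3u5u2u6u4, sign +1: term +[[[[[u1, u3], u5], u2], u6], u4]
  from u1u3u6u2u5u4, sign +1: term +[[[[[u1, u3], u6], u2], u5], u4]
  from u1u3u6u5u2u4, sign -1: term -[[[[[u1, u3], u6], u5], u2], u4]
  from u1u5u2u6u3u4, sign -1: term -[[[[[u1, u5], u2], u6], u3], u4]
  from u1u6u2u5u3u4, sign -1: term -[[[[[u1, u6], u2], u5], u3], u4]
  from u1u6u5u2u3u4, sign +1: term +[[[[[u1, u6], u5], u2], u3], u4]

[[[[[u1, u2], u5], u6], u3], u4] - [[[[[u1, u3], u2], u5], u6], u4] + [[[[[u1, u3], u5], u2], u6], u4] + [[[[[u1, u3], u6], u2], u5], u4] - [[[[[u1, u3], u6], u5], u2], u4] - [[[[[u1, u5], u2], u6], u3], u4] - [[[[[u1, u6], u2], u5], u3], u4] + [[[[[u1, u6], u5], u2], u3], u4]


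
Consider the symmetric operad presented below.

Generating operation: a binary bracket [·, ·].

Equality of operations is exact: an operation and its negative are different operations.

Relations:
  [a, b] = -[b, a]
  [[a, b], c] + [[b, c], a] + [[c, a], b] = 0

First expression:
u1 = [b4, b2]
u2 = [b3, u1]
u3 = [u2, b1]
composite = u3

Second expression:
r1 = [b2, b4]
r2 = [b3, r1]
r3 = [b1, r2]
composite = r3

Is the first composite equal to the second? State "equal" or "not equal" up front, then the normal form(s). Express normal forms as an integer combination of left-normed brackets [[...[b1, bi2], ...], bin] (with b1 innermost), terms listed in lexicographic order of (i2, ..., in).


equal; both compose to -[[[b1, b2], b4], b3] + [[[b1, b3], b2], b4] - [[[b1, b3], b4], b2] + [[[b1, b4], b2], b3]

The first expression, normalized: -[[[b1, b2], b4], b3] + [[[b1, b3], b2], b4] - [[[b1, b3], b4], b2] + [[[b1, b4], b2], b3]
The second expression, normalized: -[[[b1, b2], b4], b3] + [[[b1, b3], b2], b4] - [[[b1, b3], b4], b2] + [[[b1, b4], b2], b3]
The normal forms match — equal.


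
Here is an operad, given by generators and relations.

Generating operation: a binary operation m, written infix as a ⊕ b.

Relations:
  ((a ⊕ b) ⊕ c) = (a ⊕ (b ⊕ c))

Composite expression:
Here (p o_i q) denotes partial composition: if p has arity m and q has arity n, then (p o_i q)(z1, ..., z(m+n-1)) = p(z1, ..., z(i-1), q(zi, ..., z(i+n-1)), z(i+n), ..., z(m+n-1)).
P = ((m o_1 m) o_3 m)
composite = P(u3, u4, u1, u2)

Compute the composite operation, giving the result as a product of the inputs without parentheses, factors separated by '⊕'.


u3 ⊕ u4 ⊕ u1 ⊕ u2

Under associativity of m, the answer is the u's in reading order.
(u3 ⊕ u4) flattens to u3 ⊕ u4
(u1 ⊕ u2) flattens to u1 ⊕ u2
((u3 ⊕ u4) ⊕ (u1 ⊕ u2)) flattens to u3 ⊕ u4 ⊕ u1 ⊕ u2


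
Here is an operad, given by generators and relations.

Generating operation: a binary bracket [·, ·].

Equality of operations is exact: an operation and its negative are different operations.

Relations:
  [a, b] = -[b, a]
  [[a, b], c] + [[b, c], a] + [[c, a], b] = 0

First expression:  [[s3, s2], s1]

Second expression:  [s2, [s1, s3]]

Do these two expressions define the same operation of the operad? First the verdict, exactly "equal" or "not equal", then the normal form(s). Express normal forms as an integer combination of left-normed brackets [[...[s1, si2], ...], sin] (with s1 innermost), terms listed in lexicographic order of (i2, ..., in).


not equal; first: [[s1, s2], s3] - [[s1, s3], s2]; second: -[[s1, s3], s2]


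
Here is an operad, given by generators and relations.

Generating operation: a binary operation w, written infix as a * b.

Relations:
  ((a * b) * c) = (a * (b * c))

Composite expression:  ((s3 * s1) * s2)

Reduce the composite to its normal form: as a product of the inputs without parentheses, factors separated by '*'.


s3 * s1 * s2


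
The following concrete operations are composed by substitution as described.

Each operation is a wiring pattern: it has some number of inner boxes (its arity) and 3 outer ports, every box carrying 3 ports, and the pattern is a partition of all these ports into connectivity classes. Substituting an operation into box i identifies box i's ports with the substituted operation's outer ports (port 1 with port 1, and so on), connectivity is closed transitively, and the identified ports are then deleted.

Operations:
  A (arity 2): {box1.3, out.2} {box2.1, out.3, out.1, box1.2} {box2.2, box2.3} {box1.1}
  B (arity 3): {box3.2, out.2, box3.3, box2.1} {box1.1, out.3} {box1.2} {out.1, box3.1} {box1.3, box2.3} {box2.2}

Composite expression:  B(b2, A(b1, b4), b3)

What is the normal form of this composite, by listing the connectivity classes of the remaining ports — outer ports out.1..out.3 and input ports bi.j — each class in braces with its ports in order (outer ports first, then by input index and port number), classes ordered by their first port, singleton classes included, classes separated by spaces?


{out.1, b3.1} {out.2, b1.2, b2.3, b3.2, b3.3, b4.1} {out.3, b2.1} {b1.1} {b1.3} {b2.2} {b4.2, b4.3}


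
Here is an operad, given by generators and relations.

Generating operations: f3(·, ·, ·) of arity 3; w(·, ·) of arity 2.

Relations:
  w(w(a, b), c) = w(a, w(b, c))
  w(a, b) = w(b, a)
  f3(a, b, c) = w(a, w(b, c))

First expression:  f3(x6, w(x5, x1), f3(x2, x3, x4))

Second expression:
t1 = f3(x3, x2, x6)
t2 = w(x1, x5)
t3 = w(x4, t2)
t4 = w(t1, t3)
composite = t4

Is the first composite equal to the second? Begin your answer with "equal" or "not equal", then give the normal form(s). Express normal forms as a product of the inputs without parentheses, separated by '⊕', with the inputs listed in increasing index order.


The first expression reduces to x1 ⊕ x2 ⊕ x3 ⊕ x4 ⊕ x5 ⊕ x6
The second expression reduces to x1 ⊕ x2 ⊕ x3 ⊕ x4 ⊕ x5 ⊕ x6
Both agree, so they are equal.

equal; the common form is x1 ⊕ x2 ⊕ x3 ⊕ x4 ⊕ x5 ⊕ x6


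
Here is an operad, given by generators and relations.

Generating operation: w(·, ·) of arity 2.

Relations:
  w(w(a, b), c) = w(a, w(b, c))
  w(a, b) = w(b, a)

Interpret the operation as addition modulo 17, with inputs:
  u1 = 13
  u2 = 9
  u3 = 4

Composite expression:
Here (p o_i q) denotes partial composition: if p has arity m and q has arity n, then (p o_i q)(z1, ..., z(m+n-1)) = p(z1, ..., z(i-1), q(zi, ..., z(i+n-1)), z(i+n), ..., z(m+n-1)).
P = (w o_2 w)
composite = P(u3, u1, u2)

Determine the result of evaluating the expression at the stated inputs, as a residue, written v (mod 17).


w(u1, u2) = 5
w(u3, w(u1, u2)) = 9

9 (mod 17)


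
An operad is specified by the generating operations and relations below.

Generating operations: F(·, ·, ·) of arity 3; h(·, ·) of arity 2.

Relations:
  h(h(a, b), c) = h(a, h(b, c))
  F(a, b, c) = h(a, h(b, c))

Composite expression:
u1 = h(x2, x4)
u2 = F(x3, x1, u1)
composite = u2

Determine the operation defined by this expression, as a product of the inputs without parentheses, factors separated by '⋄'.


Under associativity of F, the answer is the x's in reading order.
h(x2, x4) collapses to x2 ⋄ x4
F(x3, x1, h(x2, x4)) collapses to x3 ⋄ x1 ⋄ x2 ⋄ x4

x3 ⋄ x1 ⋄ x2 ⋄ x4


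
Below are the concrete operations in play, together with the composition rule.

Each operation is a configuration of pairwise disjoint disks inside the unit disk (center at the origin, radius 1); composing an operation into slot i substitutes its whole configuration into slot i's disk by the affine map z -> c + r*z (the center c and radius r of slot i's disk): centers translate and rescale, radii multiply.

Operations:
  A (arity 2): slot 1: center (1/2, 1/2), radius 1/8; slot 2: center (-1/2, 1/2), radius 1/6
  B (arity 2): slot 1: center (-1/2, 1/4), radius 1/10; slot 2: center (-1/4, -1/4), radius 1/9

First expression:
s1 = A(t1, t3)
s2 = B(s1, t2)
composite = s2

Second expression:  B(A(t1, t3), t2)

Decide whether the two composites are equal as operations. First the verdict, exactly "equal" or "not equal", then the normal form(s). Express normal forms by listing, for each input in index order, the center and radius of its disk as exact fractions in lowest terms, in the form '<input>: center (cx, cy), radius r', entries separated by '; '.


equal: each reduces to t1: center (-9/20, 3/10), radius 1/80; t2: center (-1/4, -1/4), radius 1/9; t3: center (-11/20, 3/10), radius 1/60

In normal form, the first expression is t1: center (-9/20, 3/10), radius 1/80; t2: center (-1/4, -1/4), radius 1/9; t3: center (-11/20, 3/10), radius 1/60
In normal form, the second expression is t1: center (-9/20, 3/10), radius 1/80; t2: center (-1/4, -1/4), radius 1/9; t3: center (-11/20, 3/10), radius 1/60
Both agree, so they are equal.


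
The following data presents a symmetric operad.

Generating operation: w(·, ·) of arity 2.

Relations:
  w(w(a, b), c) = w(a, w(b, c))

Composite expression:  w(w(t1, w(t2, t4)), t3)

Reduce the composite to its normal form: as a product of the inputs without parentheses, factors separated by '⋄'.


Under associativity of w, the answer is the t's in reading order.
w(t2, t4) unparenthesizes to t2 ⋄ t4
w(t1, w(t2, t4)) unparenthesizes to t1 ⋄ t2 ⋄ t4
w(w(t1, w(t2, t4)), t3) unparenthesizes to t1 ⋄ t2 ⋄ t4 ⋄ t3

t1 ⋄ t2 ⋄ t4 ⋄ t3


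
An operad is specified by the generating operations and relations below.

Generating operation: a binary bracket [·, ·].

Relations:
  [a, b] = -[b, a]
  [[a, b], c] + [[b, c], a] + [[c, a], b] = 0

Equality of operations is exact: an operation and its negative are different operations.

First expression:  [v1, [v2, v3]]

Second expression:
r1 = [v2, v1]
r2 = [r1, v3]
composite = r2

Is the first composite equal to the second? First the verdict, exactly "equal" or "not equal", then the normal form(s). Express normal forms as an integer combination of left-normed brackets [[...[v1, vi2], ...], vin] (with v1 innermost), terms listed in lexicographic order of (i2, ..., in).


not equal; first: [[v1, v2], v3] - [[v1, v3], v2]; second: -[[v1, v2], v3]

Normal form of the first expression: [[v1, v2], v3] - [[v1, v3], v2]
Normal form of the second expression: -[[v1, v2], v3]
They disagree, so not equal.


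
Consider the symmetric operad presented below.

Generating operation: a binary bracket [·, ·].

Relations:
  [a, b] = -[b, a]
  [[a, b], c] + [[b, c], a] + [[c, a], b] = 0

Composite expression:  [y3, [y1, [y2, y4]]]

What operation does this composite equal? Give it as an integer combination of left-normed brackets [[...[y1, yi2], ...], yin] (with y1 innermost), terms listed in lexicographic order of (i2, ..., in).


-[[[y1, y2], y4], y3] + [[[y1, y4], y2], y3]

Expand each bracket as ab - ba; the y1-initial words give the coefficients.
Composite bracket: [y3, [y1, [y2, y4]]]
Full expansion: 8 signed words from ab - ba (2^3 = 8).
Collect the words opening with y1:
  y1y2y4y3 appears with sign -1, giving the term -[[[y1, y2], y4], y3]
  y1y4y2y3 appears with sign +1, giving the term +[[[y1, y4], y2], y3]


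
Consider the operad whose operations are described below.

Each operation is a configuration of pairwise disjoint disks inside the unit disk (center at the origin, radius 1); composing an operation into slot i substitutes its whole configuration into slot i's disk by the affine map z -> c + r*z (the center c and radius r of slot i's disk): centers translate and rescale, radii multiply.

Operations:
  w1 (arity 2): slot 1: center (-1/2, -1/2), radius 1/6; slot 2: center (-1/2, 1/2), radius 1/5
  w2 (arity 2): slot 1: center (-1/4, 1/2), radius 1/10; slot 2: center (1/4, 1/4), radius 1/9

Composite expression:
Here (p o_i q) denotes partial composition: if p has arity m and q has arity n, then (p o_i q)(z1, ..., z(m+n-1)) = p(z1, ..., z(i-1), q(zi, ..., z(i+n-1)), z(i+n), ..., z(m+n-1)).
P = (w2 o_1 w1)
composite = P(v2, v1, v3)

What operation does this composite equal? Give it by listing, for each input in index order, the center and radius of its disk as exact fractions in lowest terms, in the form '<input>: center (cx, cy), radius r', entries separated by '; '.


v1: center (-3/10, 11/20), radius 1/50; v2: center (-3/10, 9/20), radius 1/60; v3: center (1/4, 1/4), radius 1/9

Each v-disk chains the slot maps above it in w2; radii multiply.
for v2, the 2-step affine chain lands on center (-3/10, 9/20), radius 1/60
for v1, the 2-step affine chain lands on center (-3/10, 11/20), radius 1/50
for v3, the 1-step affine chain lands on center (1/4, 1/4), radius 1/9


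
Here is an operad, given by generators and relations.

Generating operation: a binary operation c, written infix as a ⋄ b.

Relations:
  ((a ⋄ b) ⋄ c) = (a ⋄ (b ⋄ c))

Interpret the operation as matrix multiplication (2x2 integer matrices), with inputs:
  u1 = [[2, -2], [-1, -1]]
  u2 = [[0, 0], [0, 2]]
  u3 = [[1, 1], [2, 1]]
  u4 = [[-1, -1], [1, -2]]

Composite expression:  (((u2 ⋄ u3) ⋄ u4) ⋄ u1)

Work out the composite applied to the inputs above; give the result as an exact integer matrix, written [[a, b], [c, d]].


(u2 ⋄ u3) = [[0, 0], [4, 2]]
((u2 ⋄ u3) ⋄ u4) = [[0, 0], [-2, -8]]
(((u2 ⋄ u3) ⋄ u4) ⋄ u1) = [[0, 0], [4, 12]]

[[0, 0], [4, 12]]


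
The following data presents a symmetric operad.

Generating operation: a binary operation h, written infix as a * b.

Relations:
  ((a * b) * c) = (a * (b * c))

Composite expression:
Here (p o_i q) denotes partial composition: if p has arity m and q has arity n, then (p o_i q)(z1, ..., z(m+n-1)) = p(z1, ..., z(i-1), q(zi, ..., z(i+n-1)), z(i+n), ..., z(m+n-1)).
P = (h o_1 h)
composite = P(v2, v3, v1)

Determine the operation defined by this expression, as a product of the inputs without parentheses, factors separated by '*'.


v2 * v3 * v1

The h-tree's shape is irrelevant; the v-reading-order decides.
(v2 * v3) flattens to v2 * v3
((v2 * v3) * v1) flattens to v2 * v3 * v1


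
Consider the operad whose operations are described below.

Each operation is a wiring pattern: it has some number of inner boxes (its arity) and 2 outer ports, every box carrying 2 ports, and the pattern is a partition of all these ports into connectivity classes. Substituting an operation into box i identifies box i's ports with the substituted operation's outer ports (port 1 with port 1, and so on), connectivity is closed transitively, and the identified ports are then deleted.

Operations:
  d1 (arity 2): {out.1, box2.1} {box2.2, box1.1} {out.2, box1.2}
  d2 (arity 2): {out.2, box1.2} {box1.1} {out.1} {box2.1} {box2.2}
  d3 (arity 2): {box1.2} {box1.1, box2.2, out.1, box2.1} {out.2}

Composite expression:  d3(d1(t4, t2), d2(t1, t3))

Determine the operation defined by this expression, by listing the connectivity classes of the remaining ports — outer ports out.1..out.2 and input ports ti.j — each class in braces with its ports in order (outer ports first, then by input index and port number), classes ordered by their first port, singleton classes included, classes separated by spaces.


After gluing at d3, chains via deleted ports link the t-ports.
the subtree at d1 composes to {out.1, t2.1} {out.2, t4.2} {t2.2, t4.1} on (t4, t2); out.j = own outer ports
the subtree at d2 composes to {out.1} {out.2, t1.2} {t1.1} {t3.1} {t3.2} on (t1, t3); out.j = own outer ports
the subtree at d3 composes to {out.1, t1.2, t2.1} {out.2} {t1.1} {t2.2, t4.1} {t3.1} {t3.2} {t4.2} on (t4, t2, t1, t3); out.j = own outer ports

{out.1, t1.2, t2.1} {out.2} {t1.1} {t2.2, t4.1} {t3.1} {t3.2} {t4.2}


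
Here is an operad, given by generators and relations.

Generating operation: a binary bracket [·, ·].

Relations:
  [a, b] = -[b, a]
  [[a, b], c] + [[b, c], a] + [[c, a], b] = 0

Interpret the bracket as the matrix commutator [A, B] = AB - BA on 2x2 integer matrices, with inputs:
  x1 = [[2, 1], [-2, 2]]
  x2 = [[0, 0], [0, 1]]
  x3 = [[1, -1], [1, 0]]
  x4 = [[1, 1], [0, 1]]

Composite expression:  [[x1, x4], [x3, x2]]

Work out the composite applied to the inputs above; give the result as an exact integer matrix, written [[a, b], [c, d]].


[x1, x4] = [[2, 0], [0, -2]]
[x3, x2] = [[0, -1], [-1, 0]]
[[x1, x4], [x3, x2]] = [[0, -4], [4, 0]]

[[0, -4], [4, 0]]


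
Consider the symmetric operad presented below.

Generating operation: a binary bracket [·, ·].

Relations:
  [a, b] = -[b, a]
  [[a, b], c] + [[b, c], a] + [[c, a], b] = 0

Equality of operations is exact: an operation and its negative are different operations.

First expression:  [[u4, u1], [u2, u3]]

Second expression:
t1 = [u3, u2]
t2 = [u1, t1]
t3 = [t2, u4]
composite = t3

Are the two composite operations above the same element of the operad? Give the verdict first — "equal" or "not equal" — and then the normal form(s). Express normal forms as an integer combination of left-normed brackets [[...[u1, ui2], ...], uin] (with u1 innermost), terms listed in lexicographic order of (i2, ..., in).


not equal: they reduce to -[[[u1, u4], u2], u3] + [[[u1, u4], u3], u2] and -[[[u1, u2], u3], u4] + [[[u1, u3], u2], u4]


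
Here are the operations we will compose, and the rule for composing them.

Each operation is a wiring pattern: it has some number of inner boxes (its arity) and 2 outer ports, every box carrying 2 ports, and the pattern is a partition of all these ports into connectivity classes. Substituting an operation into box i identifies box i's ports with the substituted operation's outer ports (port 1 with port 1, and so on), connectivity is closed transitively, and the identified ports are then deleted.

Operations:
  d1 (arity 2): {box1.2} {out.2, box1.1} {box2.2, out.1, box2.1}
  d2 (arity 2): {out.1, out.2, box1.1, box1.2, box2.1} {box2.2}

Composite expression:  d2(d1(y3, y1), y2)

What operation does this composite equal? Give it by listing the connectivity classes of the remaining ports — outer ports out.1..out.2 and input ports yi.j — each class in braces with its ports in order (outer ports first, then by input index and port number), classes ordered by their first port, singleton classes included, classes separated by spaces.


After gluing at d2, chains via deleted ports link the y-ports.
the subtree at d1 composes to {out.1, y1.1, y1.2} {out.2, y3.1} {y3.2} on (y3, y1); out.j = own outer ports
the subtree at d2 composes to {out.1, out.2, y1.1, y1.2, y2.1, y3.1} {y2.2} {y3.2} on (y3, y1, y2); out.j = own outer ports

{out.1, out.2, y1.1, y1.2, y2.1, y3.1} {y2.2} {y3.2}


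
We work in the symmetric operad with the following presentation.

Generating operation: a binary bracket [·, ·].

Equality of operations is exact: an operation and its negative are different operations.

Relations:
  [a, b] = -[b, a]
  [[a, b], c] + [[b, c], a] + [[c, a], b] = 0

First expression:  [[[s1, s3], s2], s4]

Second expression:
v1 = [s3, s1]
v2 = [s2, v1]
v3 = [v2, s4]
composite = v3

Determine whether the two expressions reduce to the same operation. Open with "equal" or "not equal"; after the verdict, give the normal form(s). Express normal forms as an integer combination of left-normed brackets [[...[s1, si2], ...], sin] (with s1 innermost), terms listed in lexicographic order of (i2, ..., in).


equal: each reduces to [[[s1, s3], s2], s4]


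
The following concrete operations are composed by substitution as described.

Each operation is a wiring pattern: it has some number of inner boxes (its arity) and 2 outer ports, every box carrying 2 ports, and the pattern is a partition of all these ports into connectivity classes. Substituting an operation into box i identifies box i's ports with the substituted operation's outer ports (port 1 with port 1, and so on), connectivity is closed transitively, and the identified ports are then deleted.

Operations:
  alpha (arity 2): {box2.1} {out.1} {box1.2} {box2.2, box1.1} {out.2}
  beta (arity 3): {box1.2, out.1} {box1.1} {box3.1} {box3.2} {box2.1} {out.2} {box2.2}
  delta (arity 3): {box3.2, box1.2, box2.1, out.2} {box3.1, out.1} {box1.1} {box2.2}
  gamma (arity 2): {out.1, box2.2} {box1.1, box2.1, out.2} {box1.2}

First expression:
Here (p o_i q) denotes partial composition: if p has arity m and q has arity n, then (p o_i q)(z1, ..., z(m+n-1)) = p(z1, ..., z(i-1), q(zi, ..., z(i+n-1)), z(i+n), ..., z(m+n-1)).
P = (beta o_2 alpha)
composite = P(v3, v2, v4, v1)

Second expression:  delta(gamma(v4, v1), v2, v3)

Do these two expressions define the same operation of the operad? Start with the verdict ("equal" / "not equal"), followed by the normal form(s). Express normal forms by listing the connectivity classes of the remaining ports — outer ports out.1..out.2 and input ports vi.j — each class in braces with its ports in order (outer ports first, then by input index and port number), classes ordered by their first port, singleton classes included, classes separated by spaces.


The first composite normalizes to {out.1, v3.2} {out.2} {v1.1} {v1.2} {v2.1, v4.2} {v2.2} {v3.1} {v4.1}
The second composite normalizes to {out.1, v3.1} {out.2, v1.1, v2.1, v3.2, v4.1} {v1.2} {v2.2} {v4.2}
The normal forms differ: not equal.

not equal — first {out.1, v3.2} {out.2} {v1.1} {v1.2} {v2.1, v4.2} {v2.2} {v3.1} {v4.1}, second {out.1, v3.1} {out.2, v1.1, v2.1, v3.2, v4.1} {v1.2} {v2.2} {v4.2}


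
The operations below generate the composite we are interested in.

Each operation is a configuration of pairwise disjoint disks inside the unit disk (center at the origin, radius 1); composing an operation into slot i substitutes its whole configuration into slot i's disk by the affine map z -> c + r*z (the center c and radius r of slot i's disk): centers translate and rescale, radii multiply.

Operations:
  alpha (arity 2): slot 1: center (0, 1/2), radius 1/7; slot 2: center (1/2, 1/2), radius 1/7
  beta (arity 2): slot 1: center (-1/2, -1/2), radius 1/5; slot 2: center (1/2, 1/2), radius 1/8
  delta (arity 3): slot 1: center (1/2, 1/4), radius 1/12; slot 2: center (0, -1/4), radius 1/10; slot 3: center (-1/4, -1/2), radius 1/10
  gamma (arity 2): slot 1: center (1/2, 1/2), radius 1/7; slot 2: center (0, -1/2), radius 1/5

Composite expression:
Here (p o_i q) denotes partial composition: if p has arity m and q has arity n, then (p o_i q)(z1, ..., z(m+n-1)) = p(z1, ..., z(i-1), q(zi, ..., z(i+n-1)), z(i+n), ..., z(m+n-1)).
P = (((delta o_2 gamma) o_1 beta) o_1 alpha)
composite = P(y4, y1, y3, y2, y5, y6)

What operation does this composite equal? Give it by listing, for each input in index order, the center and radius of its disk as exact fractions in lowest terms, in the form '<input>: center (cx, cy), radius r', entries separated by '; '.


y1: center (7/15, 13/60), radius 1/420; y2: center (1/20, -1/5), radius 1/70; y3: center (13/24, 7/24), radius 1/96; y4: center (11/24, 13/60), radius 1/420; y5: center (0, -3/10), radius 1/50; y6: center (-1/4, -1/2), radius 1/10

Each y-disk chains the slot maps above it in delta; radii multiply.
input y4: applying the 3 nested substitutions gives center (11/24, 13/60), radius 1/420
input y1: applying the 3 nested substitutions gives center (7/15, 13/60), radius 1/420
input y3: applying the 2 nested substitutions gives center (13/24, 7/24), radius 1/96
input y2: applying the 2 nested substitutions gives center (1/20, -1/5), radius 1/70
input y5: applying the 2 nested substitutions gives center (0, -3/10), radius 1/50
input y6: applying the 1 nested substitution gives center (-1/4, -1/2), radius 1/10


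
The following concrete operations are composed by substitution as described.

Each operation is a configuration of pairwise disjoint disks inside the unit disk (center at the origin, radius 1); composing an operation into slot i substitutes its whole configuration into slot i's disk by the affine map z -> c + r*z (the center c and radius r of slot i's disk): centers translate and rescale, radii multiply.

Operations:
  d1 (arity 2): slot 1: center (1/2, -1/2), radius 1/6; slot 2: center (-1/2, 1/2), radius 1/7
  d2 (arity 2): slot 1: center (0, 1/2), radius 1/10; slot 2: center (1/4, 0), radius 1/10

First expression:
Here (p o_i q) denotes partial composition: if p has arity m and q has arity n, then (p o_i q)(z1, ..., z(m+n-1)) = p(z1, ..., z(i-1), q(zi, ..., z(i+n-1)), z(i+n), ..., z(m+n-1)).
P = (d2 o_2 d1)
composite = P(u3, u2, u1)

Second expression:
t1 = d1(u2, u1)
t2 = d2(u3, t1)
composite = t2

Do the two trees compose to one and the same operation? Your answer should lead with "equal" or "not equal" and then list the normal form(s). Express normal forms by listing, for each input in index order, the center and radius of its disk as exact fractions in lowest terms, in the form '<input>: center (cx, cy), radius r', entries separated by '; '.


equal — both sides give u1: center (1/5, 1/20), radius 1/70; u2: center (3/10, -1/20), radius 1/60; u3: center (0, 1/2), radius 1/10


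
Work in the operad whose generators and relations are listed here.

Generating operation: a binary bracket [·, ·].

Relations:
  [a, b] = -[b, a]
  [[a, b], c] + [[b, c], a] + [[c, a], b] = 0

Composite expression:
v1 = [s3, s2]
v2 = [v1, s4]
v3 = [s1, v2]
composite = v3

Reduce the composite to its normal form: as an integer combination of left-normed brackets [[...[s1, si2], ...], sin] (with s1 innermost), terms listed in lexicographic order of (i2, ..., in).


-[[[s1, s2], s3], s4] + [[[s1, s3], s2], s4] + [[[s1, s4], s2], s3] - [[[s1, s4], s3], s2]

A multilinear Lie element is pinned by s1-initial words (s1 innermost).
Composite bracket: [s1, [[s3, s2], s4]]
Applying ab - ba throughout gives 8 signed words (2^3 = 8).
Keep just the words that open with s1:
  from s1s2s3s4, sign -1: term -[[[s1, s2], s3], s4]
  from s1s3s2s4, sign +1: term +[[[s1, s3], s2], s4]
  from s1s4s2s3, sign +1: term +[[[s1, s4], s2], s3]
  from s1s4s3s2, sign -1: term -[[[s1, s4], s3], s2]


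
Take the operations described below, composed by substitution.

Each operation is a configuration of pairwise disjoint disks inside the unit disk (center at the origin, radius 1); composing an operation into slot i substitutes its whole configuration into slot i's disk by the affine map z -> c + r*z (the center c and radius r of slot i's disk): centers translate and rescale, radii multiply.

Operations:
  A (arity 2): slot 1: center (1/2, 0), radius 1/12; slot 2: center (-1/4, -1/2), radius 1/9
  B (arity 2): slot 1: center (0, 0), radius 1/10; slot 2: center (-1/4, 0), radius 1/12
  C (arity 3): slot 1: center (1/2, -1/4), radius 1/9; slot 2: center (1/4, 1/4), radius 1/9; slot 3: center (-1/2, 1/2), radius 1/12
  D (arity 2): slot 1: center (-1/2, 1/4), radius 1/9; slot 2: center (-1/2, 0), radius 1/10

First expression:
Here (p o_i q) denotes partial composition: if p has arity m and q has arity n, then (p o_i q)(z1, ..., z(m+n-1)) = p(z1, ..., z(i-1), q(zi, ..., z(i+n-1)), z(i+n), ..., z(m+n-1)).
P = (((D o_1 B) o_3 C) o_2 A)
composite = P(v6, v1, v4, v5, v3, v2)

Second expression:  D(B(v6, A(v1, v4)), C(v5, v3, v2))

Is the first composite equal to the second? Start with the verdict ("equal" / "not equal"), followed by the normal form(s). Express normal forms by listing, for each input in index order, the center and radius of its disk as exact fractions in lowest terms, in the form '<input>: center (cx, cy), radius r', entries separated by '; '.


Reducing the first expression gives v1: center (-113/216, 1/4), radius 1/1296; v2: center (-11/20, 1/20), radius 1/120; v3: center (-19/40, 1/40), radius 1/90; v4: center (-229/432, 53/216), radius 1/972; v5: center (-9/20, -1/40), radius 1/90; v6: center (-1/2, 1/4), radius 1/90
Reducing the second expression gives v1: center (-113/216, 1/4), radius 1/1296; v2: center (-11/20, 1/20), radius 1/120; v3: center (-19/40, 1/40), radius 1/90; v4: center (-229/432, 53/216), radius 1/972; v5: center (-9/20, -1/40), radius 1/90; v6: center (-1/2, 1/4), radius 1/90
The forms coincide; equal.

equal; both compose to v1: center (-113/216, 1/4), radius 1/1296; v2: center (-11/20, 1/20), radius 1/120; v3: center (-19/40, 1/40), radius 1/90; v4: center (-229/432, 53/216), radius 1/972; v5: center (-9/20, -1/40), radius 1/90; v6: center (-1/2, 1/4), radius 1/90


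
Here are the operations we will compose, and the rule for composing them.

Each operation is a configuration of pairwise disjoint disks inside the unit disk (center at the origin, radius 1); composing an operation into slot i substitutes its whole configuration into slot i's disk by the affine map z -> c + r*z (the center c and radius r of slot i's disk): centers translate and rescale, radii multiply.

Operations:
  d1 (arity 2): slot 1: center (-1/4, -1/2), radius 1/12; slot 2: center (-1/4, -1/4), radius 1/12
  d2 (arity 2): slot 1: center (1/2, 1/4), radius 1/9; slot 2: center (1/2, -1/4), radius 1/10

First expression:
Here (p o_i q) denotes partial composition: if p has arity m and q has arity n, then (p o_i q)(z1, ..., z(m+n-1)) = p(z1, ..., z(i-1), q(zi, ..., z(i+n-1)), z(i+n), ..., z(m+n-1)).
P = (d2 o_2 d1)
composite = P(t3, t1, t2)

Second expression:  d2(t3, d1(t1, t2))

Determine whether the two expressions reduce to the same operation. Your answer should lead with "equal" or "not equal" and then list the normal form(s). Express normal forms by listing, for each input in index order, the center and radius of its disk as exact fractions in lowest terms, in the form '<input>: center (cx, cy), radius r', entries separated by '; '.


equal; both compose to t1: center (19/40, -3/10), radius 1/120; t2: center (19/40, -11/40), radius 1/120; t3: center (1/2, 1/4), radius 1/9

The first expression, normalized: t1: center (19/40, -3/10), radius 1/120; t2: center (19/40, -11/40), radius 1/120; t3: center (1/2, 1/4), radius 1/9
The second expression, normalized: t1: center (19/40, -3/10), radius 1/120; t2: center (19/40, -11/40), radius 1/120; t3: center (1/2, 1/4), radius 1/9
One common form — equal.


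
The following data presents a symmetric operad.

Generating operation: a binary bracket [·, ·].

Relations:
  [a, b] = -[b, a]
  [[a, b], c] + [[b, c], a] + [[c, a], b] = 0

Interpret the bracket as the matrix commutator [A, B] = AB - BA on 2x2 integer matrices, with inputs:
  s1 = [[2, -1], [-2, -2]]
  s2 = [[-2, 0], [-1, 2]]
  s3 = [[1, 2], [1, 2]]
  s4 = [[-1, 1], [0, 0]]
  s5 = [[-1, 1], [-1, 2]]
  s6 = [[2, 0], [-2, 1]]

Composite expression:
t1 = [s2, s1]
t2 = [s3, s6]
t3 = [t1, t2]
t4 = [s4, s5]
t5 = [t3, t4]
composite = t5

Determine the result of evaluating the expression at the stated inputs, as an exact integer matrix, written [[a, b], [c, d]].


[[-224, -40], [-244, 224]]

[s2, s1] = [[-1, 4], [-12, 1]]
[s3, s6] = [[-4, -2], [-1, 4]]
[[s2, s1], [s3, s6]] = [[-28, 36], [94, 28]]
[s4, s5] = [[-1, 2], [-1, 1]]
[[[s2, s1], [s3, s6]], [s4, s5]] = [[-224, -40], [-244, 224]]


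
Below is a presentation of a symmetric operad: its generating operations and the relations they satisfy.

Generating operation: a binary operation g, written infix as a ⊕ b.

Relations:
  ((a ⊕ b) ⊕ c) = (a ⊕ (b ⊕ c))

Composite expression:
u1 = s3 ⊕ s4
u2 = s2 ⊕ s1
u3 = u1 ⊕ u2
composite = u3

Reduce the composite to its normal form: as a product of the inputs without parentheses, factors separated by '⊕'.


Every regrouping of g is equal, so read the s-inputs in written order.
(s3 ⊕ s4) collapses to s3 ⊕ s4
(s2 ⊕ s1) collapses to s2 ⊕ s1
((s3 ⊕ s4) ⊕ (s2 ⊕ s1)) collapses to s3 ⊕ s4 ⊕ s2 ⊕ s1

s3 ⊕ s4 ⊕ s2 ⊕ s1


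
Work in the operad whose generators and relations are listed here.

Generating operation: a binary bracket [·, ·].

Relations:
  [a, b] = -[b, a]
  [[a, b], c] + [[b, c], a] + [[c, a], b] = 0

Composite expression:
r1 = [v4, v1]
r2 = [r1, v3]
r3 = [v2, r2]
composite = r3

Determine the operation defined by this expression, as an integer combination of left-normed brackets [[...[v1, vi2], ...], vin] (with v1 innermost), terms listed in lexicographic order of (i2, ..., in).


[[[v1, v4], v3], v2]

Skip Jacobi rewriting: expand, keep v1-initial words, read off terms.
Composite bracket: [v2, [[v4, v1], v3]]
Under [a, b] = ab - ba we get 8 signed associative words (2^3 = 8).
Only words starting with v1 matter:
  v1v4v3v2 (sign +1) contributes +[[[v1, v4], v3], v2]


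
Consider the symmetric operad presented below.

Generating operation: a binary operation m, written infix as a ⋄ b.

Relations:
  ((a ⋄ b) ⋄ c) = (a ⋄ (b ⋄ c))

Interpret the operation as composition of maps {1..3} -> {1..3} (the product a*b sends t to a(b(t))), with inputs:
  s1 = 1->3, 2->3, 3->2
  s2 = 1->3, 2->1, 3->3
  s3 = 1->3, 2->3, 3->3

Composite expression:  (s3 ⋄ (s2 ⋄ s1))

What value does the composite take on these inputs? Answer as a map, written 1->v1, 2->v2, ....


1->3, 2->3, 3->3

(s2 ⋄ s1) = 1->3, 2->3, 3->1
(s3 ⋄ (s2 ⋄ s1)) = 1->3, 2->3, 3->3


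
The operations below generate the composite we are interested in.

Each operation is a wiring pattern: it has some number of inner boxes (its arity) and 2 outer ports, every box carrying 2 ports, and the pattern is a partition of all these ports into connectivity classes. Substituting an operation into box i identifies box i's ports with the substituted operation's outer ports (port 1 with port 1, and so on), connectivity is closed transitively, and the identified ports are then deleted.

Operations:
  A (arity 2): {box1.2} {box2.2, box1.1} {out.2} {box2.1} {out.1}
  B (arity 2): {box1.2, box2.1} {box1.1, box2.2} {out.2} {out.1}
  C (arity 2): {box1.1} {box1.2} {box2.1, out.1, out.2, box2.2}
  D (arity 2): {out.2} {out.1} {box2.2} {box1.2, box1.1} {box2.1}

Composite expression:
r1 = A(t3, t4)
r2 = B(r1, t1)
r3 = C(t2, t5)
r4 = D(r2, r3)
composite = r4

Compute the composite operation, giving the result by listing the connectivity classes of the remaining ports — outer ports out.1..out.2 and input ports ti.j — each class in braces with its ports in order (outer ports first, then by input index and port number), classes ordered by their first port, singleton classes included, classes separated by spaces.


{out.1} {out.2} {t1.1} {t1.2} {t2.1} {t2.2} {t3.1, t4.2} {t3.2} {t4.1} {t5.1, t5.2}

After gluing at D, chains via deleted ports link the t-ports.
through A, on inputs (t3, t4): {out.1} {out.2} {t3.1, t4.2} {t3.2} {t4.1} (out.j = stage outer ports)
through B, on inputs (t3, t4, t1): {out.1} {out.2} {t1.1} {t1.2} {t3.1, t4.2} {t3.2} {t4.1} (out.j = stage outer ports)
through C, on inputs (t2, t5): {out.1, out.2, t5.1, t5.2} {t2.1} {t2.2} (out.j = stage outer ports)
through D, on inputs (t3, t4, t1, t2, t5): {out.1} {out.2} {t1.1} {t1.2} {t2.1} {t2.2} {t3.1, t4.2} {t3.2} {t4.1} {t5.1, t5.2} (out.j = stage outer ports)
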